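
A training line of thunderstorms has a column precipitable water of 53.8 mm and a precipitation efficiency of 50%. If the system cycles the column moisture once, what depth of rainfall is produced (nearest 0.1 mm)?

rainfall ≈ 26.9 mm

Rainfall = ε × PW = 0.50 × 53.8 = 26.9 mm.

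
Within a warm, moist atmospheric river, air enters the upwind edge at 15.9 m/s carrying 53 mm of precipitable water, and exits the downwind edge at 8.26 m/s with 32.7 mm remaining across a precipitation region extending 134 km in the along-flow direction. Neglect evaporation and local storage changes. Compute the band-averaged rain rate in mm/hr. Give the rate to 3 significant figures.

Column moisture flux per unit crosswind length is F = V × PW.
Inflow: F_in = 15.9 × 53 = 842.7 mm·m/s
Outflow: F_out = 8.26 × 32.7 = 270.102 mm·m/s
Steady-state rate R = (F_in − F_out)/L = (842.7 − 270.102) / 134000 m = 4.273e-03 mm/s.
R = 4.273e-03 × 3600 = 15.4 mm/hr.

R ≈ 15.4 mm/hr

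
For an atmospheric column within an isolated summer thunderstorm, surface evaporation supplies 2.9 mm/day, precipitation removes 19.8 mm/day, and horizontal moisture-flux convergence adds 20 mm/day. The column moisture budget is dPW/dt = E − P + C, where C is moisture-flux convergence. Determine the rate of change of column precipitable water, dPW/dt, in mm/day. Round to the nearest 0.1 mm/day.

dPW/dt = E − P + C = 2.9 − 19.8 + (20) = 3.1 mm/day.

dPW/dt ≈ 3.1 mm/day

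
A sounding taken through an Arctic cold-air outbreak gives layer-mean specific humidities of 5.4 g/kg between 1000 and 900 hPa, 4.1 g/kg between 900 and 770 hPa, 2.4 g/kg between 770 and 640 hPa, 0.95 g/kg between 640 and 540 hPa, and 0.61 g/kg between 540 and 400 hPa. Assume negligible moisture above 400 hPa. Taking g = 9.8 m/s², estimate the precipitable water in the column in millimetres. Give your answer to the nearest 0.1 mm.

Precipitable water is the column-integrated vapour mass per unit area: PW = (1/g) Σ q̄ Δp, with q in kg/kg and Δp in Pa (1 kg/m² of water = 1 mm).
Layer 1000–900 hPa: Δp = 100 hPa = 10000 Pa, q̄ = 0.0054 kg/kg → 0.0054 × 10000 / 9.8 = 5.51 mm
Layer 900–770 hPa: Δp = 130 hPa = 13000 Pa, q̄ = 0.0041 kg/kg → 0.0041 × 13000 / 9.8 = 5.44 mm
Layer 770–640 hPa: Δp = 130 hPa = 13000 Pa, q̄ = 0.0024 kg/kg → 0.0024 × 13000 / 9.8 = 3.18 mm
Layer 640–540 hPa: Δp = 100 hPa = 10000 Pa, q̄ = 0.00095 kg/kg → 0.00095 × 10000 / 9.8 = 0.97 mm
Layer 540–400 hPa: Δp = 140 hPa = 14000 Pa, q̄ = 0.00061 kg/kg → 0.00061 × 14000 / 9.8 = 0.87 mm
PW = 5.51 + 5.44 + 3.18 + 0.97 + 0.87 = 15.97 ≈ 16.0 mm.

PW ≈ 16.0 mm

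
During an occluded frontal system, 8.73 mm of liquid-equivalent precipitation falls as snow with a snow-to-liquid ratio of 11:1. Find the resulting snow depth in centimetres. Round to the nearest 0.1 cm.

Snow depth = liquid × ratio = 8.73 mm × 11 = 96.03 mm = 9.6 cm.

snow depth ≈ 9.6 cm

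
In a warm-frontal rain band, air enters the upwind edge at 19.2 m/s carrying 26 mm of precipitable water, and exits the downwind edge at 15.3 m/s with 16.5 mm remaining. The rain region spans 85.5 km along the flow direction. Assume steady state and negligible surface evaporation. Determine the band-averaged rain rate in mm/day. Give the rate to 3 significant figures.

R ≈ 249 mm/day

Column moisture flux per unit crosswind length is F = V × PW.
Inflow: F_in = 19.2 × 26 = 499.2 mm·m/s
Outflow: F_out = 15.3 × 16.5 = 252.45 mm·m/s
Steady-state rate R = (F_in − F_out)/L = (499.2 − 252.45) / 85500 m = 2.886e-03 mm/s.
R = 2.886e-03 × 3600 × 24 = 249 mm/day.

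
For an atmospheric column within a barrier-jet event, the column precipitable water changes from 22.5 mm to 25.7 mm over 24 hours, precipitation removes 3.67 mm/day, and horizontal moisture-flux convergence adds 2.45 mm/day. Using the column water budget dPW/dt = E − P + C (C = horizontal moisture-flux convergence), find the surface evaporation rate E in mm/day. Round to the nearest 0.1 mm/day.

E ≈ 4.4 mm/day

dPW/dt = (25.7 − 22.5) mm / (24/24 day) = +3.200 mm/day.
E = dPW/dt + P − C = (+3.200) + 3.67 − (2.45) = 4.4 mm/day.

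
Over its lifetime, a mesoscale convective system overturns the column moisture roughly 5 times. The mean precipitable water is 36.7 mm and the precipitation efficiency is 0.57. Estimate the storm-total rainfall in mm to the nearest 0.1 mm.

Each cycle deposits ε × PW = 0.57 × 36.7 = 20.919 mm.
Over 5 cycles: 5 × 20.919 = 104.6 mm.

rainfall ≈ 104.6 mm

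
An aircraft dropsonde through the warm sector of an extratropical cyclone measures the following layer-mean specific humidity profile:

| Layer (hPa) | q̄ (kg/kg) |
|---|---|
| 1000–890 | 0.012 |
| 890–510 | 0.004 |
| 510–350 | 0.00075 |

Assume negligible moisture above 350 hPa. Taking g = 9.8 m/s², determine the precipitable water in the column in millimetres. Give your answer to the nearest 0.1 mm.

PW ≈ 30.2 mm

Precipitable water is the column-integrated vapour mass per unit area: PW = (1/g) Σ q̄ Δp, with q in kg/kg and Δp in Pa (1 kg/m² of water = 1 mm).
Layer 1000–890 hPa: Δp = 110 hPa = 11000 Pa, q̄ = 0.012 kg/kg → 0.012 × 11000 / 9.8 = 13.47 mm
Layer 890–510 hPa: Δp = 380 hPa = 38000 Pa, q̄ = 0.004 kg/kg → 0.004 × 38000 / 9.8 = 15.51 mm
Layer 510–350 hPa: Δp = 160 hPa = 16000 Pa, q̄ = 0.00075 kg/kg → 0.00075 × 16000 / 9.8 = 1.22 mm
PW = 13.47 + 15.51 + 1.22 = 30.20 ≈ 30.2 mm.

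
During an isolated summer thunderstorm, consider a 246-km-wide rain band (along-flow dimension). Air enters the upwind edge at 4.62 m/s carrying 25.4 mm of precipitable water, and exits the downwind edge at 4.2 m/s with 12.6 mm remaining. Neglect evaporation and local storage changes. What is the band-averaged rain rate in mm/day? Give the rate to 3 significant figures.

R ≈ 22.6 mm/day

Column moisture flux per unit crosswind length is F = V × PW.
Inflow: F_in = 4.62 × 25.4 = 117.348 mm·m/s
Outflow: F_out = 4.2 × 12.6 = 52.92 mm·m/s
Steady-state rate R = (F_in − F_out)/L = (117.348 − 52.92) / 246000 m = 2.619e-04 mm/s.
R = 2.619e-04 × 3600 × 24 = 22.6 mm/day.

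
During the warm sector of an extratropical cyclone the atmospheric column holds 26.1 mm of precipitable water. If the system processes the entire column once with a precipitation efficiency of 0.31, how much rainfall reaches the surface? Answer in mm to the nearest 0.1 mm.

Rainfall = ε × PW = 0.31 × 26.1 = 8.1 mm.

rainfall ≈ 8.1 mm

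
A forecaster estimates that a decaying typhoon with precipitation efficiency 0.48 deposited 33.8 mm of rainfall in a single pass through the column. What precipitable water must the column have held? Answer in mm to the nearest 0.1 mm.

PW = rainfall / ε = 33.8 / 0.48 = 70.4 mm.

PW ≈ 70.4 mm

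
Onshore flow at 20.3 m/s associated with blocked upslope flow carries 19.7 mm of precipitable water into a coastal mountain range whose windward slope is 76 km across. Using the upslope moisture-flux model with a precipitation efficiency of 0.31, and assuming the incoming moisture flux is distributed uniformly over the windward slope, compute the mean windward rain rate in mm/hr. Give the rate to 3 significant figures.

Incoming column moisture flux per unit ridge length: F = V × PW = 20.3 × 19.7 = 399.91 mm·m/s.
Spread over the 76 km slope with efficiency ε = 0.31: R = ε·F/W = 0.31 × 399.91 / 76000 m = 1.631e-03 mm/s.
R = 1.631e-03 × 3600 = 5.87 mm/hr.

R ≈ 5.87 mm/hr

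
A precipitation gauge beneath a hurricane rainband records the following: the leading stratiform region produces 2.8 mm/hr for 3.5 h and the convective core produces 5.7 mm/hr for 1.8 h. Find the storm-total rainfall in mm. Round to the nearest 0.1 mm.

total ≈ 20.1 mm

Total = Σ Rᵢ Δtᵢ = 2.8 × 3.5 + 5.7 × 1.8
      = 9.8 + 10.26 = 20.1 mm.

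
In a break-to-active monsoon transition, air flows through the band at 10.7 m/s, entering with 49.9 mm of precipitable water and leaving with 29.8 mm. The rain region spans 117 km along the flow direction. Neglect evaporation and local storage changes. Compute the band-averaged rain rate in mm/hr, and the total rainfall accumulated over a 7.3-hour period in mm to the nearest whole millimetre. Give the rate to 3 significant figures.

Column moisture flux per unit crosswind length is F = V × PW.
Inflow: F_in = 10.7 × 49.9 = 533.93 mm·m/s
Outflow: F_out = 10.7 × 29.8 = 318.86 mm·m/s
Steady-state rate R = (F_in − F_out)/L = (533.93 − 318.86) / 117000 m = 1.838e-03 mm/s.
R = 1.838e-03 × 3600 = 6.62 mm/hr.
Over 7.3 h: total = 6.62 × 7.3 = 48.326 ≈ 48 mm.

R ≈ 6.62 mm/hr; total ≈ 48 mm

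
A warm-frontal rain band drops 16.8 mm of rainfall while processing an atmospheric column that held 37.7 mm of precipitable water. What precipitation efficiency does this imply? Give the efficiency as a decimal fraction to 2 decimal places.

ε ≈ 0.45

ε = rainfall / PW = 16.8 / 37.7 = 0.45.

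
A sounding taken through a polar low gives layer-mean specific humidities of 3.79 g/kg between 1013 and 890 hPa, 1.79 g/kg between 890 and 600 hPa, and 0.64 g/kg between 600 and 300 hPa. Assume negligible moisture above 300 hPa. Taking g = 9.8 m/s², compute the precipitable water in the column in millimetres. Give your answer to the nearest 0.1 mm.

PW ≈ 12.0 mm

Precipitable water is the column-integrated vapour mass per unit area: PW = (1/g) Σ q̄ Δp, with q in kg/kg and Δp in Pa (1 kg/m² of water = 1 mm).
Layer 1013–890 hPa: Δp = 123 hPa = 12300 Pa, q̄ = 0.00379 kg/kg → 0.00379 × 12300 / 9.8 = 4.76 mm
Layer 890–600 hPa: Δp = 290 hPa = 29000 Pa, q̄ = 0.00179 kg/kg → 0.00179 × 29000 / 9.8 = 5.30 mm
Layer 600–300 hPa: Δp = 300 hPa = 30000 Pa, q̄ = 0.00064 kg/kg → 0.00064 × 30000 / 9.8 = 1.96 mm
PW = 4.76 + 5.30 + 1.96 = 12.02 ≈ 12.0 mm.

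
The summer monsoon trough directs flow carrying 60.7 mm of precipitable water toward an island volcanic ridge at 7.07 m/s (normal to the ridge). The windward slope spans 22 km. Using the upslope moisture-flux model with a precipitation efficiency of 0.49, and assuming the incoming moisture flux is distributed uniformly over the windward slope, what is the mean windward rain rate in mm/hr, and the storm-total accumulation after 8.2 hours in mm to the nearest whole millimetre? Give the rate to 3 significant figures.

Incoming column moisture flux per unit ridge length: F = V × PW = 7.07 × 60.7 = 429.149 mm·m/s.
Spread over the 22 km slope with efficiency ε = 0.49: R = ε·F/W = 0.49 × 429.149 / 22000 m = 9.558e-03 mm/s.
R = 9.558e-03 × 3600 = 34.4 mm/hr.
Over 8.2 h: total = 34.4 × 8.2 = 282.08 ≈ 282 mm.

R ≈ 34.4 mm/hr; total ≈ 282 mm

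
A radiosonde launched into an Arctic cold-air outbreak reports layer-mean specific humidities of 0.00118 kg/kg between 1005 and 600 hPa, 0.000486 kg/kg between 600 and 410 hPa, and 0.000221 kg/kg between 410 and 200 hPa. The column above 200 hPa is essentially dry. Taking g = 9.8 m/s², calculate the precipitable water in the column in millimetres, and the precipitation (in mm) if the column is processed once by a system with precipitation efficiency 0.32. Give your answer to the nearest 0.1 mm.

PW ≈ 6.3 mm; precipitation ≈ 2.0 mm

Precipitable water is the column-integrated vapour mass per unit area: PW = (1/g) Σ q̄ Δp, with q in kg/kg and Δp in Pa (1 kg/m² of water = 1 mm).
Layer 1005–600 hPa: Δp = 405 hPa = 40500 Pa, q̄ = 0.00118 kg/kg → 0.00118 × 40500 / 9.8 = 4.88 mm
Layer 600–410 hPa: Δp = 190 hPa = 19000 Pa, q̄ = 0.000486 kg/kg → 0.000486 × 19000 / 9.8 = 0.94 mm
Layer 410–200 hPa: Δp = 210 hPa = 21000 Pa, q̄ = 0.000221 kg/kg → 0.000221 × 21000 / 9.8 = 0.47 mm
PW = 4.88 + 0.94 + 0.47 = 6.29 ≈ 6.3 mm.
Precipitation = ε × PW = 0.32 × 6.3 = 2.0 mm.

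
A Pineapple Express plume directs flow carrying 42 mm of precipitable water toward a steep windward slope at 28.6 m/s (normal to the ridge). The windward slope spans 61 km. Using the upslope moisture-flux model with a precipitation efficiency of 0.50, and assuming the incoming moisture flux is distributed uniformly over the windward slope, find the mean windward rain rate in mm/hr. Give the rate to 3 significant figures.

R ≈ 35.4 mm/hr

Incoming column moisture flux per unit ridge length: F = V × PW = 28.6 × 42 = 1201.2 mm·m/s.
Spread over the 61 km slope with efficiency ε = 0.50: R = ε·F/W = 0.50 × 1201.2 / 61000 m = 9.846e-03 mm/s.
R = 9.846e-03 × 3600 = 35.4 mm/hr.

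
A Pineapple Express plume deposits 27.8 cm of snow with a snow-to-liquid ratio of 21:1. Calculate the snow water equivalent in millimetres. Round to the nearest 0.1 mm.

SWE ≈ 13.2 mm

SWE = snow depth / ratio = 27.8 cm / 21 = 1.324 cm = 13.2 mm.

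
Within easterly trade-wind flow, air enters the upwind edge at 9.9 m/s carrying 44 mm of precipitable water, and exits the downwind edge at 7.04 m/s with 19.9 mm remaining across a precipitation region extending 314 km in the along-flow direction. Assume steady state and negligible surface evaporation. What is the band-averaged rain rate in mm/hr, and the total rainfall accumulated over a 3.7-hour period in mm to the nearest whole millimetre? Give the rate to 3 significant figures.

Column moisture flux per unit crosswind length is F = V × PW.
Inflow: F_in = 9.9 × 44 = 435.6 mm·m/s
Outflow: F_out = 7.04 × 19.9 = 140.096 mm·m/s
Steady-state rate R = (F_in − F_out)/L = (435.6 − 140.096) / 314000 m = 9.411e-04 mm/s.
R = 9.411e-04 × 3600 = 3.39 mm/hr.
Over 3.7 h: total = 3.39 × 3.7 = 12.543 ≈ 13 mm.

R ≈ 3.39 mm/hr; total ≈ 13 mm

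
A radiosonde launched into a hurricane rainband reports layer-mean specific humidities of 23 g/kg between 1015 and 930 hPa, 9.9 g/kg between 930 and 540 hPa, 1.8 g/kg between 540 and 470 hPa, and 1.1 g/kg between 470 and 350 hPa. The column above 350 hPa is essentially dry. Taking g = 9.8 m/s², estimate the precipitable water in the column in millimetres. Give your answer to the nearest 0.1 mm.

Precipitable water is the column-integrated vapour mass per unit area: PW = (1/g) Σ q̄ Δp, with q in kg/kg and Δp in Pa (1 kg/m² of water = 1 mm).
Layer 1015–930 hPa: Δp = 85 hPa = 8500 Pa, q̄ = 0.023 kg/kg → 0.023 × 8500 / 9.8 = 19.95 mm
Layer 930–540 hPa: Δp = 390 hPa = 39000 Pa, q̄ = 0.0099 kg/kg → 0.0099 × 39000 / 9.8 = 39.40 mm
Layer 540–470 hPa: Δp = 70 hPa = 7000 Pa, q̄ = 0.0018 kg/kg → 0.0018 × 7000 / 9.8 = 1.29 mm
Layer 470–350 hPa: Δp = 120 hPa = 12000 Pa, q̄ = 0.0011 kg/kg → 0.0011 × 12000 / 9.8 = 1.35 mm
PW = 19.95 + 39.40 + 1.29 + 1.35 = 61.99 ≈ 62.0 mm.

PW ≈ 62.0 mm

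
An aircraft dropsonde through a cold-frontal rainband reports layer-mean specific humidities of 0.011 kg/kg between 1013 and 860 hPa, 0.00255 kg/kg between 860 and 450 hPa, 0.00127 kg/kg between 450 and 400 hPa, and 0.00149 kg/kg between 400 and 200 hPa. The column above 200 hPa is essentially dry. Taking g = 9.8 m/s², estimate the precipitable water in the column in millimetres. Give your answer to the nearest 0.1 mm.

PW ≈ 31.5 mm

Precipitable water is the column-integrated vapour mass per unit area: PW = (1/g) Σ q̄ Δp, with q in kg/kg and Δp in Pa (1 kg/m² of water = 1 mm).
Layer 1013–860 hPa: Δp = 153 hPa = 15300 Pa, q̄ = 0.011 kg/kg → 0.011 × 15300 / 9.8 = 17.17 mm
Layer 860–450 hPa: Δp = 410 hPa = 41000 Pa, q̄ = 0.00255 kg/kg → 0.00255 × 41000 / 9.8 = 10.67 mm
Layer 450–400 hPa: Δp = 50 hPa = 5000 Pa, q̄ = 0.00127 kg/kg → 0.00127 × 5000 / 9.8 = 0.65 mm
Layer 400–200 hPa: Δp = 200 hPa = 20000 Pa, q̄ = 0.00149 kg/kg → 0.00149 × 20000 / 9.8 = 3.04 mm
PW = 17.17 + 10.67 + 0.65 + 3.04 = 31.53 ≈ 31.5 mm.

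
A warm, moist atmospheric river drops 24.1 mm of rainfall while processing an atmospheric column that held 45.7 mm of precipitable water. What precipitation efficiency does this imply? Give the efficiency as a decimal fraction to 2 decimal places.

ε ≈ 0.53

ε = rainfall / PW = 24.1 / 45.7 = 0.53.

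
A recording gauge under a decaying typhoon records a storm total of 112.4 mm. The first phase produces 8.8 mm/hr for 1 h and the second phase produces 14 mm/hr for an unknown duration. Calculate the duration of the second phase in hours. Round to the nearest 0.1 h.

Known phases: 8.8 × 1 = 8.8 mm.
Remaining depth = 112.4 − 8.8 = 103.6 mm.
Duration = 103.6 / 14 = 7.4 h.

duration ≈ 7.4 h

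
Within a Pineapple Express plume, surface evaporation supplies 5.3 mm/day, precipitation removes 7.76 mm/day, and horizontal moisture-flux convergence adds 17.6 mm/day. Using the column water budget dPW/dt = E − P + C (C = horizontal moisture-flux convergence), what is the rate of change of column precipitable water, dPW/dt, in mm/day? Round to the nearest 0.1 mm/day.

dPW/dt = E − P + C = 5.3 − 7.76 + (17.6) = 15.1 mm/day.

dPW/dt ≈ 15.1 mm/day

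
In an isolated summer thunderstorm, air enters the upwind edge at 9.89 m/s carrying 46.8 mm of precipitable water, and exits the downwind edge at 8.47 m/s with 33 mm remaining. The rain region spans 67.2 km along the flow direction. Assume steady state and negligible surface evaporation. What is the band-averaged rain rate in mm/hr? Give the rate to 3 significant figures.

Column moisture flux per unit crosswind length is F = V × PW.
Inflow: F_in = 9.89 × 46.8 = 462.852 mm·m/s
Outflow: F_out = 8.47 × 33 = 279.51 mm·m/s
Steady-state rate R = (F_in − F_out)/L = (462.852 − 279.51) / 67200 m = 2.728e-03 mm/s.
R = 2.728e-03 × 3600 = 9.82 mm/hr.

R ≈ 9.82 mm/hr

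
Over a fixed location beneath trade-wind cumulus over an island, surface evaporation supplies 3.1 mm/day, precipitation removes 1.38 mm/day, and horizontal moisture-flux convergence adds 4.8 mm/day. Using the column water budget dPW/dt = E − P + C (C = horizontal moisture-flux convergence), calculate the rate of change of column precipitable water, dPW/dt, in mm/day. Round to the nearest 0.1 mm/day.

dPW/dt ≈ 6.5 mm/day

dPW/dt = E − P + C = 3.1 − 1.38 + (4.8) = 6.5 mm/day.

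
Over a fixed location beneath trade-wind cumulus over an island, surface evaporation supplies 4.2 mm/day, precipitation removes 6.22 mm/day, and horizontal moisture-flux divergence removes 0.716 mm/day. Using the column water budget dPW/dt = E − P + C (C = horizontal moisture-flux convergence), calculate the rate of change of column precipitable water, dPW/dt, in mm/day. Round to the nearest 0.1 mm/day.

dPW/dt = E − P + C = 4.2 − 6.22 + (-0.716) = -2.7 mm/day.

dPW/dt ≈ -2.7 mm/day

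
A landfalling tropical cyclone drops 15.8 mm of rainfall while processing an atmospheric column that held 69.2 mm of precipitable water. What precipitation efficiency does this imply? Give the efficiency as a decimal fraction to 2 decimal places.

ε = rainfall / PW = 15.8 / 69.2 = 0.23.

ε ≈ 0.23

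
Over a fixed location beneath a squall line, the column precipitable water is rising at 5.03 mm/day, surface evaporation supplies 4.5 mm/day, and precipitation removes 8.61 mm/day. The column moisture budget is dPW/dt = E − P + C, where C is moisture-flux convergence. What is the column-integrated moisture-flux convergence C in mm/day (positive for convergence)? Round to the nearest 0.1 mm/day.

C ≈ 9.1 mm/day

dPW/dt = +5.03 mm/day.
C = dPW/dt − E + P = (+5.03) − 4.5 + 8.61 = 9.1 mm/day.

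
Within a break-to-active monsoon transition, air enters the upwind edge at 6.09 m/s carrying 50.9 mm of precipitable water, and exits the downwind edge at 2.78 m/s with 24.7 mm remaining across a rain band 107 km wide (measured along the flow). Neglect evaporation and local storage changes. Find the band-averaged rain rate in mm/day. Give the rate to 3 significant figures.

Column moisture flux per unit crosswind length is F = V × PW.
Inflow: F_in = 6.09 × 50.9 = 309.981 mm·m/s
Outflow: F_out = 2.78 × 24.7 = 68.666 mm·m/s
Steady-state rate R = (F_in − F_out)/L = (309.981 − 68.666) / 107000 m = 2.255e-03 mm/s.
R = 2.255e-03 × 3600 × 24 = 195 mm/day.

R ≈ 195 mm/day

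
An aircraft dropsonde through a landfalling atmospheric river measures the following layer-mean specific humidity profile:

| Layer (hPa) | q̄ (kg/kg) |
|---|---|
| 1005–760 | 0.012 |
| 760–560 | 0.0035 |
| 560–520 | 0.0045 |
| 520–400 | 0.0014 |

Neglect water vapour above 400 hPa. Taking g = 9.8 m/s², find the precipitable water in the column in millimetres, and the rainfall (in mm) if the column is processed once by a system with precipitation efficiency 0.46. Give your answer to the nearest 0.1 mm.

PW ≈ 40.7 mm; rainfall ≈ 18.7 mm

Precipitable water is the column-integrated vapour mass per unit area: PW = (1/g) Σ q̄ Δp, with q in kg/kg and Δp in Pa (1 kg/m² of water = 1 mm).
Layer 1005–760 hPa: Δp = 245 hPa = 24500 Pa, q̄ = 0.012 kg/kg → 0.012 × 24500 / 9.8 = 30.00 mm
Layer 760–560 hPa: Δp = 200 hPa = 20000 Pa, q̄ = 0.0035 kg/kg → 0.0035 × 20000 / 9.8 = 7.14 mm
Layer 560–520 hPa: Δp = 40 hPa = 4000 Pa, q̄ = 0.0045 kg/kg → 0.0045 × 4000 / 9.8 = 1.84 mm
Layer 520–400 hPa: Δp = 120 hPa = 12000 Pa, q̄ = 0.0014 kg/kg → 0.0014 × 12000 / 9.8 = 1.71 mm
PW = 30.00 + 7.14 + 1.84 + 1.71 = 40.69 ≈ 40.7 mm.
Rainfall = ε × PW = 0.46 × 40.7 = 18.7 mm.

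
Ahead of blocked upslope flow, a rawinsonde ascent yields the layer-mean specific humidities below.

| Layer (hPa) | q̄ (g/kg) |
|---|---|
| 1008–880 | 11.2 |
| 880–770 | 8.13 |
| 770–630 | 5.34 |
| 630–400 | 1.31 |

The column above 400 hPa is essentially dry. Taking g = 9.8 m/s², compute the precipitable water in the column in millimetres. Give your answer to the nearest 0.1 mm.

Precipitable water is the column-integrated vapour mass per unit area: PW = (1/g) Σ q̄ Δp, with q in kg/kg and Δp in Pa (1 kg/m² of water = 1 mm).
Layer 1008–880 hPa: Δp = 128 hPa = 12800 Pa, q̄ = 0.0112 kg/kg → 0.0112 × 12800 / 9.8 = 14.63 mm
Layer 880–770 hPa: Δp = 110 hPa = 11000 Pa, q̄ = 0.00813 kg/kg → 0.00813 × 11000 / 9.8 = 9.13 mm
Layer 770–630 hPa: Δp = 140 hPa = 14000 Pa, q̄ = 0.00534 kg/kg → 0.00534 × 14000 / 9.8 = 7.63 mm
Layer 630–400 hPa: Δp = 230 hPa = 23000 Pa, q̄ = 0.00131 kg/kg → 0.00131 × 23000 / 9.8 = 3.07 mm
PW = 14.63 + 9.13 + 7.63 + 3.07 = 34.46 ≈ 34.5 mm.

PW ≈ 34.5 mm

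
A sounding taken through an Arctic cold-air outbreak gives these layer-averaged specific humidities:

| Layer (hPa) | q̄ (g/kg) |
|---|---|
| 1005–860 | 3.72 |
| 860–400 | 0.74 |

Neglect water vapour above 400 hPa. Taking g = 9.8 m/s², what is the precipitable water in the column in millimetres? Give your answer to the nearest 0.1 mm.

PW ≈ 9.0 mm

Precipitable water is the column-integrated vapour mass per unit area: PW = (1/g) Σ q̄ Δp, with q in kg/kg and Δp in Pa (1 kg/m² of water = 1 mm).
Layer 1005–860 hPa: Δp = 145 hPa = 14500 Pa, q̄ = 0.00372 kg/kg → 0.00372 × 14500 / 9.8 = 5.50 mm
Layer 860–400 hPa: Δp = 460 hPa = 46000 Pa, q̄ = 0.00074 kg/kg → 0.00074 × 46000 / 9.8 = 3.47 mm
PW = 5.50 + 3.47 = 8.97 ≈ 9.0 mm.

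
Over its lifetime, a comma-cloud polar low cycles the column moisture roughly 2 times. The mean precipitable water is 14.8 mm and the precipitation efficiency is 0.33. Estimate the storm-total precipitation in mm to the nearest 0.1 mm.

precipitation ≈ 9.8 mm

Each cycle deposits ε × PW = 0.33 × 14.8 = 4.884 mm.
Over 2 cycles: 2 × 4.884 = 9.8 mm.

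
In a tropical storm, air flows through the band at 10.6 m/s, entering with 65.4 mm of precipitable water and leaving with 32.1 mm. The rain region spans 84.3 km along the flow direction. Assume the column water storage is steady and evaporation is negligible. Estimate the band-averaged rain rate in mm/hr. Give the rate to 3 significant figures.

R ≈ 15.1 mm/hr

Column moisture flux per unit crosswind length is F = V × PW.
Inflow: F_in = 10.6 × 65.4 = 693.24 mm·m/s
Outflow: F_out = 10.6 × 32.1 = 340.26 mm·m/s
Steady-state rate R = (F_in − F_out)/L = (693.24 − 340.26) / 84300 m = 4.187e-03 mm/s.
R = 4.187e-03 × 3600 = 15.1 mm/hr.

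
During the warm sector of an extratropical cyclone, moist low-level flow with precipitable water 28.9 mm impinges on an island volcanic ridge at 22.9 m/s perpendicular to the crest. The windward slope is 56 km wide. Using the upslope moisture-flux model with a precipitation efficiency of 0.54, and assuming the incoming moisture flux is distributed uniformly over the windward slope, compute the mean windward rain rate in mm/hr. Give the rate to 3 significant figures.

R ≈ 23.0 mm/hr

Incoming column moisture flux per unit ridge length: F = V × PW = 22.9 × 28.9 = 661.81 mm·m/s.
Spread over the 56 km slope with efficiency ε = 0.54: R = ε·F/W = 0.54 × 661.81 / 56000 m = 6.382e-03 mm/s.
R = 6.382e-03 × 3600 = 23.0 mm/hr.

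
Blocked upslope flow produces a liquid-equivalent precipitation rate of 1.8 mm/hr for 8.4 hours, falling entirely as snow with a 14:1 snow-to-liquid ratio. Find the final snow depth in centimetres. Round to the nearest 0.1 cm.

Liquid-equivalent depth = 1.8 × 8.4 = 15.12 mm.
Snow depth = 15.12 mm × 14 = 211.68 mm = 21.2 cm.

snow depth ≈ 21.2 cm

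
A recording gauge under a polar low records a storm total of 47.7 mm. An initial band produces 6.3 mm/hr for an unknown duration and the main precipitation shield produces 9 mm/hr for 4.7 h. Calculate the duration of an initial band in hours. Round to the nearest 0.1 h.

Known phases: 9 × 4.7 = 42.3 mm.
Remaining depth = 47.7 − 42.3 = 5.4 mm.
Duration = 5.4 / 6.3 = 0.9 h.

duration ≈ 0.9 h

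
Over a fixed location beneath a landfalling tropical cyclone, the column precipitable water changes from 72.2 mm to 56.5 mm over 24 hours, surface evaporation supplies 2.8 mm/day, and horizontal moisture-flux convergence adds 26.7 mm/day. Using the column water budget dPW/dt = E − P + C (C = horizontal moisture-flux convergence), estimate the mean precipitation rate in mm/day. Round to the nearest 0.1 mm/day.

P ≈ 45.2 mm/day

dPW/dt = (56.5 − 72.2) mm / (24/24 day) = -15.700 mm/day.
P = E + C − dPW/dt = 2.8 + (26.7) − (-15.700) = 45.2 mm/day.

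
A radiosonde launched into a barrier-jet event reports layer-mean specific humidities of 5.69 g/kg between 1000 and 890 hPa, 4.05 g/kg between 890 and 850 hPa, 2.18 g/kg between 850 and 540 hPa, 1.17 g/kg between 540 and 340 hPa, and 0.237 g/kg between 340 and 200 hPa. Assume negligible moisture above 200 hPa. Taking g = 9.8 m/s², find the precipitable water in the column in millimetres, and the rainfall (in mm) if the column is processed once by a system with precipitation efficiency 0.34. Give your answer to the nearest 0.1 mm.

Precipitable water is the column-integrated vapour mass per unit area: PW = (1/g) Σ q̄ Δp, with q in kg/kg and Δp in Pa (1 kg/m² of water = 1 mm).
Layer 1000–890 hPa: Δp = 110 hPa = 11000 Pa, q̄ = 0.00569 kg/kg → 0.00569 × 11000 / 9.8 = 6.39 mm
Layer 890–850 hPa: Δp = 40 hPa = 4000 Pa, q̄ = 0.00405 kg/kg → 0.00405 × 4000 / 9.8 = 1.65 mm
Layer 850–540 hPa: Δp = 310 hPa = 31000 Pa, q̄ = 0.00218 kg/kg → 0.00218 × 31000 / 9.8 = 6.90 mm
Layer 540–340 hPa: Δp = 200 hPa = 20000 Pa, q̄ = 0.00117 kg/kg → 0.00117 × 20000 / 9.8 = 2.39 mm
Layer 340–200 hPa: Δp = 140 hPa = 14000 Pa, q̄ = 0.000237 kg/kg → 0.000237 × 14000 / 9.8 = 0.34 mm
PW = 6.39 + 1.65 + 6.90 + 2.39 + 0.34 = 17.67 ≈ 17.7 mm.
Rainfall = ε × PW = 0.34 × 17.7 = 6.0 mm.

PW ≈ 17.7 mm; rainfall ≈ 6.0 mm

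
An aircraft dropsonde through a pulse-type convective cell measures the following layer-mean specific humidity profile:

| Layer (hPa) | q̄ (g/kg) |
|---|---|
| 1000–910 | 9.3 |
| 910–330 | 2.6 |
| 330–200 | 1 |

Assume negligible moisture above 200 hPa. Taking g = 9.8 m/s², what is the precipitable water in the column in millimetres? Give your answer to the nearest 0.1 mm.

Precipitable water is the column-integrated vapour mass per unit area: PW = (1/g) Σ q̄ Δp, with q in kg/kg and Δp in Pa (1 kg/m² of water = 1 mm).
Layer 1000–910 hPa: Δp = 90 hPa = 9000 Pa, q̄ = 0.0093 kg/kg → 0.0093 × 9000 / 9.8 = 8.54 mm
Layer 910–330 hPa: Δp = 580 hPa = 58000 Pa, q̄ = 0.0026 kg/kg → 0.0026 × 58000 / 9.8 = 15.39 mm
Layer 330–200 hPa: Δp = 130 hPa = 13000 Pa, q̄ = 0.001 kg/kg → 0.001 × 13000 / 9.8 = 1.33 mm
PW = 8.54 + 15.39 + 1.33 = 25.26 ≈ 25.3 mm.

PW ≈ 25.3 mm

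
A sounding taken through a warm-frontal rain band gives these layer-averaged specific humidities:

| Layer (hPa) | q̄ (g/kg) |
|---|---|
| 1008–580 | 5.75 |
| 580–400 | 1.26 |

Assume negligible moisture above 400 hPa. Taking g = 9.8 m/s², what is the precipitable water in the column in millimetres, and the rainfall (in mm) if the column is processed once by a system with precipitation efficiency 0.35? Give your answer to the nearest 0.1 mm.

Precipitable water is the column-integrated vapour mass per unit area: PW = (1/g) Σ q̄ Δp, with q in kg/kg and Δp in Pa (1 kg/m² of water = 1 mm).
Layer 1008–580 hPa: Δp = 428 hPa = 42800 Pa, q̄ = 0.00575 kg/kg → 0.00575 × 42800 / 9.8 = 25.11 mm
Layer 580–400 hPa: Δp = 180 hPa = 18000 Pa, q̄ = 0.00126 kg/kg → 0.00126 × 18000 / 9.8 = 2.31 mm
PW = 25.11 + 2.31 = 27.42 ≈ 27.4 mm.
Rainfall = ε × PW = 0.35 × 27.4 = 9.6 mm.

PW ≈ 27.4 mm; rainfall ≈ 9.6 mm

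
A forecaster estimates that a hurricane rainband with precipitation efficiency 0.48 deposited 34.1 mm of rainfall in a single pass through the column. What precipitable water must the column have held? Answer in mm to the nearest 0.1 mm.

PW ≈ 71.0 mm

PW = rainfall / ε = 34.1 / 0.48 = 71.0 mm.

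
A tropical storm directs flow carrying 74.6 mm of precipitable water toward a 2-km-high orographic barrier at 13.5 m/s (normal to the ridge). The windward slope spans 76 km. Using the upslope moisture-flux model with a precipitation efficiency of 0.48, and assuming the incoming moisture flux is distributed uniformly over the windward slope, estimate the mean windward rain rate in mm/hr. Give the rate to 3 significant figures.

R ≈ 22.9 mm/hr

Incoming column moisture flux per unit ridge length: F = V × PW = 13.5 × 74.6 = 1007.1 mm·m/s.
Spread over the 76 km slope with efficiency ε = 0.48: R = ε·F/W = 0.48 × 1007.1 / 76000 m = 6.361e-03 mm/s.
R = 6.361e-03 × 3600 = 22.9 mm/hr.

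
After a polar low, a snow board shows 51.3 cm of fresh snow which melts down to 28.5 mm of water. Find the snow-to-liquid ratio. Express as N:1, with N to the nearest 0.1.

Ratio = snow depth / SWE = 513 mm / 28.5 mm = 18.0, i.e. 18.0:1.

ratio ≈ 18.0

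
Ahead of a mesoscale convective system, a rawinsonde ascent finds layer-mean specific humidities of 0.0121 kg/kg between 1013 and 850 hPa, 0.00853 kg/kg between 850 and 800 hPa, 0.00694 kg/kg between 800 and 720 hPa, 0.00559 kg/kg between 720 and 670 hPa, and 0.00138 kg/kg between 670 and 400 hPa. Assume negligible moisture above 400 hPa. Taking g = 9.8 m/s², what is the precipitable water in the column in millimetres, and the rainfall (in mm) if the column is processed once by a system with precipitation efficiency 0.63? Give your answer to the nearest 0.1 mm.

Precipitable water is the column-integrated vapour mass per unit area: PW = (1/g) Σ q̄ Δp, with q in kg/kg and Δp in Pa (1 kg/m² of water = 1 mm).
Layer 1013–850 hPa: Δp = 163 hPa = 16300 Pa, q̄ = 0.0121 kg/kg → 0.0121 × 16300 / 9.8 = 20.13 mm
Layer 850–800 hPa: Δp = 50 hPa = 5000 Pa, q̄ = 0.00853 kg/kg → 0.00853 × 5000 / 9.8 = 4.35 mm
Layer 800–720 hPa: Δp = 80 hPa = 8000 Pa, q̄ = 0.00694 kg/kg → 0.00694 × 8000 / 9.8 = 5.67 mm
Layer 720–670 hPa: Δp = 50 hPa = 5000 Pa, q̄ = 0.00559 kg/kg → 0.00559 × 5000 / 9.8 = 2.85 mm
Layer 670–400 hPa: Δp = 270 hPa = 27000 Pa, q̄ = 0.00138 kg/kg → 0.00138 × 27000 / 9.8 = 3.80 mm
PW = 20.13 + 4.35 + 5.67 + 2.85 + 3.80 = 36.80 ≈ 36.8 mm.
Rainfall = ε × PW = 0.63 × 36.8 = 23.2 mm.

PW ≈ 36.8 mm; rainfall ≈ 23.2 mm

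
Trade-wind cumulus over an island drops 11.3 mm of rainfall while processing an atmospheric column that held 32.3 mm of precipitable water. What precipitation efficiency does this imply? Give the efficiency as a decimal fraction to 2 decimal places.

ε ≈ 0.35

ε = rainfall / PW = 11.3 / 32.3 = 0.35.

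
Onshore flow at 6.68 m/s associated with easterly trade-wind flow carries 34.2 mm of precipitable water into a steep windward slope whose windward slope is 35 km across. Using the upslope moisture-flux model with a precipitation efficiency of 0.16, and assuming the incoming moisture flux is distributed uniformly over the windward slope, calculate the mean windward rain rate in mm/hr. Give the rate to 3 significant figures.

R ≈ 3.76 mm/hr

Incoming column moisture flux per unit ridge length: F = V × PW = 6.68 × 34.2 = 228.456 mm·m/s.
Spread over the 35 km slope with efficiency ε = 0.16: R = ε·F/W = 0.16 × 228.456 / 35000 m = 1.044e-03 mm/s.
R = 1.044e-03 × 3600 = 3.76 mm/hr.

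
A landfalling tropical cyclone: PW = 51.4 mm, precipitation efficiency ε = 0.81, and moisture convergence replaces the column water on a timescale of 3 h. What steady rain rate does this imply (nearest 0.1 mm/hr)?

Each overturning extracts ε × PW = 0.81 × 51.4 = 41.634 mm.
Rate = ε·PW / τ = 41.634 / 3 h = 13.9 mm/hr.

R ≈ 13.9 mm/hr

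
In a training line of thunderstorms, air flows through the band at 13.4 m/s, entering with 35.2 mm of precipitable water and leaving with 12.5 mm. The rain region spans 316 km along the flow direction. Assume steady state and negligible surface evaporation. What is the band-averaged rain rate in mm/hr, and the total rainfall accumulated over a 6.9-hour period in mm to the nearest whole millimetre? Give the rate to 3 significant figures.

R ≈ 3.47 mm/hr; total ≈ 24 mm

Column moisture flux per unit crosswind length is F = V × PW.
Inflow: F_in = 13.4 × 35.2 = 471.68 mm·m/s
Outflow: F_out = 13.4 × 12.5 = 167.5 mm·m/s
Steady-state rate R = (F_in − F_out)/L = (471.68 − 167.5) / 316000 m = 9.626e-04 mm/s.
R = 9.626e-04 × 3600 = 3.47 mm/hr.
Over 6.9 h: total = 3.47 × 6.9 = 23.943 ≈ 24 mm.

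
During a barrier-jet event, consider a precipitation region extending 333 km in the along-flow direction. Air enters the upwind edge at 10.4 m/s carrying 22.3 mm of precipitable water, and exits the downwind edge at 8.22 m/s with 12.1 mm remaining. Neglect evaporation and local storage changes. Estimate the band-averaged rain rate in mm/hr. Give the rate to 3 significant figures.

Column moisture flux per unit crosswind length is F = V × PW.
Inflow: F_in = 10.4 × 22.3 = 231.92 mm·m/s
Outflow: F_out = 8.22 × 12.1 = 99.462 mm·m/s
Steady-state rate R = (F_in − F_out)/L = (231.92 − 99.462) / 333000 m = 3.978e-04 mm/s.
R = 3.978e-04 × 3600 = 1.43 mm/hr.

R ≈ 1.43 mm/hr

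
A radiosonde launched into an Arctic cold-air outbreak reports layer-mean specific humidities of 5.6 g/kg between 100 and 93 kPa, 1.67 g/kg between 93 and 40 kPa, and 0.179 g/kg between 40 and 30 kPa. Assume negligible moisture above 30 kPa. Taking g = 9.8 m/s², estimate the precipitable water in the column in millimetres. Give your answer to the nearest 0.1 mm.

Precipitable water is the column-integrated vapour mass per unit area: PW = (1/g) Σ q̄ Δp, with q in kg/kg and Δp in Pa (1 kg/m² of water = 1 mm).
Layer 100–93 kPa: Δp = 70 hPa = 7000 Pa, q̄ = 0.0056 kg/kg → 0.0056 × 7000 / 9.8 = 4.00 mm
Layer 93–40 kPa: Δp = 530 hPa = 53000 Pa, q̄ = 0.00167 kg/kg → 0.00167 × 53000 / 9.8 = 9.03 mm
Layer 40–30 kPa: Δp = 100 hPa = 10000 Pa, q̄ = 0.000179 kg/kg → 0.000179 × 10000 / 9.8 = 0.18 mm
PW = 4.00 + 9.03 + 0.18 = 13.21 ≈ 13.2 mm.

PW ≈ 13.2 mm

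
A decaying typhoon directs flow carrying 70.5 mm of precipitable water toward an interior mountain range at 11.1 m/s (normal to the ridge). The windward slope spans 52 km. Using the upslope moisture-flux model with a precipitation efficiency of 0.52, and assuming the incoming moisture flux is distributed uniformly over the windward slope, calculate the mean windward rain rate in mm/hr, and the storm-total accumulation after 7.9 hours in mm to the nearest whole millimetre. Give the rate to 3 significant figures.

Incoming column moisture flux per unit ridge length: F = V × PW = 11.1 × 70.5 = 782.55 mm·m/s.
Spread over the 52 km slope with efficiency ε = 0.52: R = ε·F/W = 0.52 × 782.55 / 52000 m = 7.826e-03 mm/s.
R = 7.826e-03 × 3600 = 28.2 mm/hr.
Over 7.9 h: total = 28.2 × 7.9 = 222.78 ≈ 223 mm.

R ≈ 28.2 mm/hr; total ≈ 223 mm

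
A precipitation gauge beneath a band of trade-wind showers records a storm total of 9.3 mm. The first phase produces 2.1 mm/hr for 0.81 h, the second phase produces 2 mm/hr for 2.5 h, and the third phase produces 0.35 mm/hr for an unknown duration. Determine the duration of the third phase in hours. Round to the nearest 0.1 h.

duration ≈ 7.4 h

Known phases: 2.1 × 0.81 + 2 × 2.5 = 1.701 + 5 = 6.701 mm.
Remaining depth = 9.3 − 6.701 = 2.599 mm.
Duration = 2.599 / 0.35 = 7.4 h.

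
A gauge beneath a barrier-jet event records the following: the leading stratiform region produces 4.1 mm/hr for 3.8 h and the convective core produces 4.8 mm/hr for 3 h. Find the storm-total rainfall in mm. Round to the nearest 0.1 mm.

Total = Σ Rᵢ Δtᵢ = 4.1 × 3.8 + 4.8 × 3
      = 15.58 + 14.4 = 30.0 mm.

total ≈ 30.0 mm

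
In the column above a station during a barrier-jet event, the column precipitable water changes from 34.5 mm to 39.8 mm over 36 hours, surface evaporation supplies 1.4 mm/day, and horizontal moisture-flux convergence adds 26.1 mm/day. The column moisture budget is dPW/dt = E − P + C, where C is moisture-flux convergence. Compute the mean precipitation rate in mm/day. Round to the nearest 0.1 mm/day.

dPW/dt = (39.8 − 34.5) mm / (36/24 day) = +3.533 mm/day.
P = E + C − dPW/dt = 1.4 + (26.1) − (+3.533) = 24.0 mm/day.

P ≈ 24.0 mm/day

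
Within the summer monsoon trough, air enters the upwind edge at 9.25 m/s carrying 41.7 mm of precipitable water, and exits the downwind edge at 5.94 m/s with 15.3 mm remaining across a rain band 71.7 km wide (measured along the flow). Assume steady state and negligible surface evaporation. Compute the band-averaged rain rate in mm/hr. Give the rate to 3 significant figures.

R ≈ 14.8 mm/hr

Column moisture flux per unit crosswind length is F = V × PW.
Inflow: F_in = 9.25 × 41.7 = 385.725 mm·m/s
Outflow: F_out = 5.94 × 15.3 = 90.882 mm·m/s
Steady-state rate R = (F_in − F_out)/L = (385.725 − 90.882) / 71700 m = 4.112e-03 mm/s.
R = 4.112e-03 × 3600 = 14.8 mm/hr.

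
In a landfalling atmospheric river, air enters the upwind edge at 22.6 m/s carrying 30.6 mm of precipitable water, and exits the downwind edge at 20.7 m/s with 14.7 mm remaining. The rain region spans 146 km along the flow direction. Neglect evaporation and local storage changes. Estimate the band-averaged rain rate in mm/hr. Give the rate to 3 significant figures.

Column moisture flux per unit crosswind length is F = V × PW.
Inflow: F_in = 22.6 × 30.6 = 691.56 mm·m/s
Outflow: F_out = 20.7 × 14.7 = 304.29 mm·m/s
Steady-state rate R = (F_in − F_out)/L = (691.56 − 304.29) / 146000 m = 2.653e-03 mm/s.
R = 2.653e-03 × 3600 = 9.55 mm/hr.

R ≈ 9.55 mm/hr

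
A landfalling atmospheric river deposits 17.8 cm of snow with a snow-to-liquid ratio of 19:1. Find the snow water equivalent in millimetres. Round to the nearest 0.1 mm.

SWE = snow depth / ratio = 17.8 cm / 19 = 0.937 cm = 9.4 mm.

SWE ≈ 9.4 mm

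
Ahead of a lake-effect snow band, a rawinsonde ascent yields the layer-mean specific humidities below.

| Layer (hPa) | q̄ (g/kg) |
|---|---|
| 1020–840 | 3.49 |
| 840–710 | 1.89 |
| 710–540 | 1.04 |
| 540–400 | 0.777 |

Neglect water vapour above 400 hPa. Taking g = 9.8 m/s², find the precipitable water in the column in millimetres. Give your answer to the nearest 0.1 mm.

Precipitable water is the column-integrated vapour mass per unit area: PW = (1/g) Σ q̄ Δp, with q in kg/kg and Δp in Pa (1 kg/m² of water = 1 mm).
Layer 1020–840 hPa: Δp = 180 hPa = 18000 Pa, q̄ = 0.00349 kg/kg → 0.00349 × 18000 / 9.8 = 6.41 mm
Layer 840–710 hPa: Δp = 130 hPa = 13000 Pa, q̄ = 0.00189 kg/kg → 0.00189 × 13000 / 9.8 = 2.51 mm
Layer 710–540 hPa: Δp = 170 hPa = 17000 Pa, q̄ = 0.00104 kg/kg → 0.00104 × 17000 / 9.8 = 1.80 mm
Layer 540–400 hPa: Δp = 140 hPa = 14000 Pa, q̄ = 0.000777 kg/kg → 0.000777 × 14000 / 9.8 = 1.11 mm
PW = 6.41 + 2.51 + 1.80 + 1.11 = 11.83 ≈ 11.8 mm.

PW ≈ 11.8 mm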